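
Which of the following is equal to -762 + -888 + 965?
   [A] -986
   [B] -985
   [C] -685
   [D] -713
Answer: C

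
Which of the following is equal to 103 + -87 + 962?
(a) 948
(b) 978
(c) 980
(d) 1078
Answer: b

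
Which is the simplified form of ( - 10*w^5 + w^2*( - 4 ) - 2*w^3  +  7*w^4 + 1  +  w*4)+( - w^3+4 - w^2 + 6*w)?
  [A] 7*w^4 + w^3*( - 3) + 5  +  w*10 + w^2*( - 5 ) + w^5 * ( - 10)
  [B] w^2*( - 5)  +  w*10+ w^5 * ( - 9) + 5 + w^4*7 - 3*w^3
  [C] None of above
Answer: A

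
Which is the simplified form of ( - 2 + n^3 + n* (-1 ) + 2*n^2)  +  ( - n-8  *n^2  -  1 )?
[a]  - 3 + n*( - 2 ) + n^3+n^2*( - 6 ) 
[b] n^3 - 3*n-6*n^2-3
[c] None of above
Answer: a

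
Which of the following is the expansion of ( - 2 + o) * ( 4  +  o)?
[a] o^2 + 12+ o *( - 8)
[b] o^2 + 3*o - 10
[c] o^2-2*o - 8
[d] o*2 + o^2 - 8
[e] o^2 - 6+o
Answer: d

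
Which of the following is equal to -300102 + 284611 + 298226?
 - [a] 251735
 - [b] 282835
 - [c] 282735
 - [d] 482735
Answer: c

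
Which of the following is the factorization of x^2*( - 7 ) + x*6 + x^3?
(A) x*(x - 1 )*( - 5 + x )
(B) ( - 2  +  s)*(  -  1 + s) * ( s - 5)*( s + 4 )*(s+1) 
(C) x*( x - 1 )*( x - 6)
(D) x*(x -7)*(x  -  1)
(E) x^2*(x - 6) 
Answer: C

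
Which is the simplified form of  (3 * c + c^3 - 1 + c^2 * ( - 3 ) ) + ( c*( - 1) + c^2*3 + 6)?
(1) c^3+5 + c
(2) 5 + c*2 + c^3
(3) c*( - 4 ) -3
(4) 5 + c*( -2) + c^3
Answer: 2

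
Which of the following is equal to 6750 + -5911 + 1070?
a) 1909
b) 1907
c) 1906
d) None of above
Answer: a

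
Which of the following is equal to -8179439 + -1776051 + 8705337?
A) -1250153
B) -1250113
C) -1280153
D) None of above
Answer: A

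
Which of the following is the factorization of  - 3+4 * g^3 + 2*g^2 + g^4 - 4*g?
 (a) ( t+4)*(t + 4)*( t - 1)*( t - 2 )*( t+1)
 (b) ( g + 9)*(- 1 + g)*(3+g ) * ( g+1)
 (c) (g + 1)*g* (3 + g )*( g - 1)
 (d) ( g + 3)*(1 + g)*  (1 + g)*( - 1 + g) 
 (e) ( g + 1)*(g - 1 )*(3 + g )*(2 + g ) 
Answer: d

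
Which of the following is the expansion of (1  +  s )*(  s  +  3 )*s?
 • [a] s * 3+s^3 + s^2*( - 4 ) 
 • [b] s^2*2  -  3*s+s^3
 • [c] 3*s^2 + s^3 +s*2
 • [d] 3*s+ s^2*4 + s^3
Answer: d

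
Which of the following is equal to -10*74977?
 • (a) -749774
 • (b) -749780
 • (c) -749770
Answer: c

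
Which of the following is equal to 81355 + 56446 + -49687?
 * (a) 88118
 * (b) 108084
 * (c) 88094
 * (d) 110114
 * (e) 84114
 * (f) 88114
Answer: f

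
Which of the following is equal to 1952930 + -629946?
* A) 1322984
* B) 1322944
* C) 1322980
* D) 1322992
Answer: A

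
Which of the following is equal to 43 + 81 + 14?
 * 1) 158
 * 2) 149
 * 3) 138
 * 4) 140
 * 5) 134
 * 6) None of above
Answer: 3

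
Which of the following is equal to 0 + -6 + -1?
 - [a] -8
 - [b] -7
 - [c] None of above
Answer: b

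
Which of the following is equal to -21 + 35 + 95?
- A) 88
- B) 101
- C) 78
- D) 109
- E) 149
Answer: D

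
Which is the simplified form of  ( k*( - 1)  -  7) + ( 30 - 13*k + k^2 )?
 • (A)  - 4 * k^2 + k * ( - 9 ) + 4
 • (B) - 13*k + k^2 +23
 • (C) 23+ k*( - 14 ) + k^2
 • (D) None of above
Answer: C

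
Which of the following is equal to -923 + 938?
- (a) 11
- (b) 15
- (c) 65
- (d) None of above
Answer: b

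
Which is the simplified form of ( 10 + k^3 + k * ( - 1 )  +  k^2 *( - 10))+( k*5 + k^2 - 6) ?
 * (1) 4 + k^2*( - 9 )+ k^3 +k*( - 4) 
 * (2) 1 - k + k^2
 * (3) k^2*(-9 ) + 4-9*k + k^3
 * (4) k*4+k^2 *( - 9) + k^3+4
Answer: 4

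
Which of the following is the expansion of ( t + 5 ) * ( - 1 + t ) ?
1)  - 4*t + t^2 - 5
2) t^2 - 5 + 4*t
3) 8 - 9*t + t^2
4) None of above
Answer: 2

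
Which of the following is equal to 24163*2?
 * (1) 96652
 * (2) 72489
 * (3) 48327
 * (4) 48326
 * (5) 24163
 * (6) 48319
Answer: 4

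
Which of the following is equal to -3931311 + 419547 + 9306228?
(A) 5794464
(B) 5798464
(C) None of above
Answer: A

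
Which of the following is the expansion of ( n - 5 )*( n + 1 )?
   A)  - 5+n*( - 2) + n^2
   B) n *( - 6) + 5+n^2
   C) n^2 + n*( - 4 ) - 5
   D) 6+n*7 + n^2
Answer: C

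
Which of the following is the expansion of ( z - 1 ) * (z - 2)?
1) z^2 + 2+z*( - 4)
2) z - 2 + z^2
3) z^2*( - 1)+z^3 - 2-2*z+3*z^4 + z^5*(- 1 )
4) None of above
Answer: 4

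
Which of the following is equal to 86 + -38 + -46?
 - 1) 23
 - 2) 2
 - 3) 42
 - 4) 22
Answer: 2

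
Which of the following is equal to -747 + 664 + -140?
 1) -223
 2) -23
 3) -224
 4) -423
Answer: 1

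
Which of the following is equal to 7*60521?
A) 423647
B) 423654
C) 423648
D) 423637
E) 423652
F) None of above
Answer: A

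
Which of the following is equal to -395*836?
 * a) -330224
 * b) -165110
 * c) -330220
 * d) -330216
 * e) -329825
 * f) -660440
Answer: c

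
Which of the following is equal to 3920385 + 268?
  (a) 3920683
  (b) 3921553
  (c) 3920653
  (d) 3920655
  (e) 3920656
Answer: c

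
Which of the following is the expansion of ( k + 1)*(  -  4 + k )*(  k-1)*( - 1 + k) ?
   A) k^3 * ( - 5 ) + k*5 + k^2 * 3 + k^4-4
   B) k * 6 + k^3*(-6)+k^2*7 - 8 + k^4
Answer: A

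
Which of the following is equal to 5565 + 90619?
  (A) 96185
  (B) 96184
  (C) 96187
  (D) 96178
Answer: B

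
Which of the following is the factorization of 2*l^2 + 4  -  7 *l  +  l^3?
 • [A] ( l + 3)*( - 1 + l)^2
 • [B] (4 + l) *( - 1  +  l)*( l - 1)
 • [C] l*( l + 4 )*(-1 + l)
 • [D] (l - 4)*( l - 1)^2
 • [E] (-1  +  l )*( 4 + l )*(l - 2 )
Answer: B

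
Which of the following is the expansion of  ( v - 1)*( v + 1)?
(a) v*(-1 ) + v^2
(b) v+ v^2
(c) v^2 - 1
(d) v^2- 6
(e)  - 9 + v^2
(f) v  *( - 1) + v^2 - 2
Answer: c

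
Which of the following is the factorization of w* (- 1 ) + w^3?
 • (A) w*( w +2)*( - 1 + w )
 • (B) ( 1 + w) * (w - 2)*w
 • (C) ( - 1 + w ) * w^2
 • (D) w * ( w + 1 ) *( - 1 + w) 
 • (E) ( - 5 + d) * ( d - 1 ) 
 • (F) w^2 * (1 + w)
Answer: D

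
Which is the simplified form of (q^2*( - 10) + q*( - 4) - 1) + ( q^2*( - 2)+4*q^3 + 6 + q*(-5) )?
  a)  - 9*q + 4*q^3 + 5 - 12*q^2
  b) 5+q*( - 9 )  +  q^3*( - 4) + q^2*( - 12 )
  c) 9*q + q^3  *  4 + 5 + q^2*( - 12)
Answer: a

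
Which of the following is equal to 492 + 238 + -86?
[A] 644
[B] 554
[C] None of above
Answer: A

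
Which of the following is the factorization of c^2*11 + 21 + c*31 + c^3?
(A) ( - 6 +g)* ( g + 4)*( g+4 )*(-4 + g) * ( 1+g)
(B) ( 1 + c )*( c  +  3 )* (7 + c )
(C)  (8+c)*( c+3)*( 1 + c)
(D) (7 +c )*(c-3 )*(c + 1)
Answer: B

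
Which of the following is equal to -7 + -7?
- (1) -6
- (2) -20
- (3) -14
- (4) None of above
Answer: 3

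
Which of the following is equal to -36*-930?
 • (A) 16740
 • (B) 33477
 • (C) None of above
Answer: C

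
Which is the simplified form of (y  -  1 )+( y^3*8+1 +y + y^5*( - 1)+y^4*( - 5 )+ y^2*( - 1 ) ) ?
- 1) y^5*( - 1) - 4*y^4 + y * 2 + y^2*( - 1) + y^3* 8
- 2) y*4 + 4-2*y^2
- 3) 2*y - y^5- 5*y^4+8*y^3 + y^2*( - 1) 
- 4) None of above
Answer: 3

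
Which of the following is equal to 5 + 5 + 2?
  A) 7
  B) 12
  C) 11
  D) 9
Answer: B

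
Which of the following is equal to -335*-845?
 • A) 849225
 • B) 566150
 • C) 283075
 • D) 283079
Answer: C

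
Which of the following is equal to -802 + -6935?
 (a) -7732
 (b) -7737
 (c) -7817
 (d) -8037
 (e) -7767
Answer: b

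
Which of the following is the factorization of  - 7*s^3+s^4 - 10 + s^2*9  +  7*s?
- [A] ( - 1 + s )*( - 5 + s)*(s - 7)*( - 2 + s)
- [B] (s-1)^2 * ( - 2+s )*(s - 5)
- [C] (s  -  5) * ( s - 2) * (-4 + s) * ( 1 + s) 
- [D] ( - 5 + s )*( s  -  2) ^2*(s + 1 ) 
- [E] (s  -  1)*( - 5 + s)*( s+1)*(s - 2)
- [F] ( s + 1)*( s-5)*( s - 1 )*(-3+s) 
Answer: E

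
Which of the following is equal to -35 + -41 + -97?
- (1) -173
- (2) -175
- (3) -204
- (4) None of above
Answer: 1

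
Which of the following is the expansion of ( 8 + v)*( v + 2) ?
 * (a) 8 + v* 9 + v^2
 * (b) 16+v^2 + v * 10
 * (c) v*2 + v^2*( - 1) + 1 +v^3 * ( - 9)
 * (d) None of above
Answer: b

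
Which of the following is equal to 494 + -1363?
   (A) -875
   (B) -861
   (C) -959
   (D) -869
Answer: D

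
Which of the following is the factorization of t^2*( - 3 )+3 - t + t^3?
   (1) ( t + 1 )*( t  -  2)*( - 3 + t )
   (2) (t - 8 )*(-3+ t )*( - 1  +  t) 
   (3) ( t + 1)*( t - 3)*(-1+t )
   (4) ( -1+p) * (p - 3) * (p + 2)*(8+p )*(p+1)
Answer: 3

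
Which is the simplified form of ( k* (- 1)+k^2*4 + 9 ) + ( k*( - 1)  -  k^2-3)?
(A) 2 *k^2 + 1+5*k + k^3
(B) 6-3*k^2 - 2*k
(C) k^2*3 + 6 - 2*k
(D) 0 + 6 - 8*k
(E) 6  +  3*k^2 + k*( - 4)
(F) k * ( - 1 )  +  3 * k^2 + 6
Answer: C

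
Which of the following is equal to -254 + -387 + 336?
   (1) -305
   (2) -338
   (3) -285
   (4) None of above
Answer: 1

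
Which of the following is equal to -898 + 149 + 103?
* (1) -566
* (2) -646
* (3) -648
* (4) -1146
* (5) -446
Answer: 2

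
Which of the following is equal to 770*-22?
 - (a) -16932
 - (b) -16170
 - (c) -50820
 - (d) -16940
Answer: d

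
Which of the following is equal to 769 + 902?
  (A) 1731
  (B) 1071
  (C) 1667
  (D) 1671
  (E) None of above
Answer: D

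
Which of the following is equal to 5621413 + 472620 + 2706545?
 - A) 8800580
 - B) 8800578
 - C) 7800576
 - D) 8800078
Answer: B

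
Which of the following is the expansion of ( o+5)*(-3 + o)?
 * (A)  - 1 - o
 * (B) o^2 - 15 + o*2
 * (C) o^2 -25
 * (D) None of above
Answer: B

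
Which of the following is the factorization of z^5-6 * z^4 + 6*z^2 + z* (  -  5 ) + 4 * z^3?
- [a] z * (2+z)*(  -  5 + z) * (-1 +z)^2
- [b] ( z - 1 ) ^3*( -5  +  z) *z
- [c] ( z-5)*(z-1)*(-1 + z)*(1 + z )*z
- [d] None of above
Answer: c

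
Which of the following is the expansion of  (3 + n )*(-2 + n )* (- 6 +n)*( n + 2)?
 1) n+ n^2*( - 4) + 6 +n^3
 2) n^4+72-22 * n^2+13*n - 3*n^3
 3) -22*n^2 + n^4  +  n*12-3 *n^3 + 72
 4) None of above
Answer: 3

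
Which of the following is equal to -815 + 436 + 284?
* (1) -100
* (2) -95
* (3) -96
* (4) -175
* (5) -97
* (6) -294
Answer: 2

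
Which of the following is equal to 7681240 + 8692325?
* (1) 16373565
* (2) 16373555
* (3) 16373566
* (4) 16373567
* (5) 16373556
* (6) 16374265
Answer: 1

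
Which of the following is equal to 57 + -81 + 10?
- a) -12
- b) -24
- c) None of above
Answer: c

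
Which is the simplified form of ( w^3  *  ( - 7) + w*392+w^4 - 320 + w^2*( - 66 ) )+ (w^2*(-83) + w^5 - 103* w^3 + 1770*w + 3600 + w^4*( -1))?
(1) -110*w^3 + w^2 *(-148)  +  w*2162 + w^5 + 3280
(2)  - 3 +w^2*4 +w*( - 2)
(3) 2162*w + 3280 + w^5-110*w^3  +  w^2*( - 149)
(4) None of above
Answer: 3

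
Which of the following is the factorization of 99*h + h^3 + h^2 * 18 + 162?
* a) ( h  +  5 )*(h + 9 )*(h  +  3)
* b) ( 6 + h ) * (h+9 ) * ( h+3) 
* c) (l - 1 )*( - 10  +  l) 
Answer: b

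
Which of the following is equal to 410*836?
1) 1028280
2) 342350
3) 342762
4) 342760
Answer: 4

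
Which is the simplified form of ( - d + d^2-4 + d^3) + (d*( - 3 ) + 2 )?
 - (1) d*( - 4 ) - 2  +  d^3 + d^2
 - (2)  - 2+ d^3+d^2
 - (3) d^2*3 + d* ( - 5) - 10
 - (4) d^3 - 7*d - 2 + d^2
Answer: 1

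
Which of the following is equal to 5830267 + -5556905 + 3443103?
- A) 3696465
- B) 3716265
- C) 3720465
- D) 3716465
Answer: D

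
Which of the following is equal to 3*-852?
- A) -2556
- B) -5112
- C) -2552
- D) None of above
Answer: A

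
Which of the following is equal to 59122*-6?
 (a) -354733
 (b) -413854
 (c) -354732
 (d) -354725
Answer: c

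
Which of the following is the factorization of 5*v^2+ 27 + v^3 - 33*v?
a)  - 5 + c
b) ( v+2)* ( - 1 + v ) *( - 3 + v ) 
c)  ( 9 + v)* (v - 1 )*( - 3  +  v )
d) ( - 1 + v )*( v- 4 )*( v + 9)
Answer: c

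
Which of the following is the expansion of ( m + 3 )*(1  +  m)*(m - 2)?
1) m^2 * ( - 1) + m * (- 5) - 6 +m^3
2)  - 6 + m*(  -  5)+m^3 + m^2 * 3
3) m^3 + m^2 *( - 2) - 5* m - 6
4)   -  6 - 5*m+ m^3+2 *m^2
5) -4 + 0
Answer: 4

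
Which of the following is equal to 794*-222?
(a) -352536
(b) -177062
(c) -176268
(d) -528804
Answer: c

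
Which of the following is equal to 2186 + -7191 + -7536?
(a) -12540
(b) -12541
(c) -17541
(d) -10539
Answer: b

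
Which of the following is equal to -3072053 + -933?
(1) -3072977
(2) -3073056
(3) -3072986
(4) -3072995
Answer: 3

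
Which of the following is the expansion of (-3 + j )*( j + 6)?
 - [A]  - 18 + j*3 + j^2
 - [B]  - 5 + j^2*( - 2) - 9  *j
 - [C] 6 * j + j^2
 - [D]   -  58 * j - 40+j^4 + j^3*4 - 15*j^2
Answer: A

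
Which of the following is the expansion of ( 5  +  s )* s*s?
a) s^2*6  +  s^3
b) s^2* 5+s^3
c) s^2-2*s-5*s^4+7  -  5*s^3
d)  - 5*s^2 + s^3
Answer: b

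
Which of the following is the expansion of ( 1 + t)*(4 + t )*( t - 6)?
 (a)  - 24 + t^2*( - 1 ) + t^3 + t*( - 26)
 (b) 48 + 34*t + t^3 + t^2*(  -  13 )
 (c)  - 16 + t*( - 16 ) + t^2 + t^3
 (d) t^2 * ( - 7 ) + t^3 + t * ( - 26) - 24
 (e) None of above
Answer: a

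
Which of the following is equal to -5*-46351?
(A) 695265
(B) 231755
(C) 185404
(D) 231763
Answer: B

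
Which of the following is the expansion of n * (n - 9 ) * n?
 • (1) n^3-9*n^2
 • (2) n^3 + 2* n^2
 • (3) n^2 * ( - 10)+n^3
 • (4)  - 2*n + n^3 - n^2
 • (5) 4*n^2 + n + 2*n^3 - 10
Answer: 1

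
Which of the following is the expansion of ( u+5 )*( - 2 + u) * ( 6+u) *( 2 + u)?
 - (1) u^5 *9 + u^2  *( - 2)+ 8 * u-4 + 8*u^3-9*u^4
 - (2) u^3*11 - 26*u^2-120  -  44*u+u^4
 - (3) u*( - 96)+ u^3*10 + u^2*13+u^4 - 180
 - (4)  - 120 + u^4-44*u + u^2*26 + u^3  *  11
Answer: 4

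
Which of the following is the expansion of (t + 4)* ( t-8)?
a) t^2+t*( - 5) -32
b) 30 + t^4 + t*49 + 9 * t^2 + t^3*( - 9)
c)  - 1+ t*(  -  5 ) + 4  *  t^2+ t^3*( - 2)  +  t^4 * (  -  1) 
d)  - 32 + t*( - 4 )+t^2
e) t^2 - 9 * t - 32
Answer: d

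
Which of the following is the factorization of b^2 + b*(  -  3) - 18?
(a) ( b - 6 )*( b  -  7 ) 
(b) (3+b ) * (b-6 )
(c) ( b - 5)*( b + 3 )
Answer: b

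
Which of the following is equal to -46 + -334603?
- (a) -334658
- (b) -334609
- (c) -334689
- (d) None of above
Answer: d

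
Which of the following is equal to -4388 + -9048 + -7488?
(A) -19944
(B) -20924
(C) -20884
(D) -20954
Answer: B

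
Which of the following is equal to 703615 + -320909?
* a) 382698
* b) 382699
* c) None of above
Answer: c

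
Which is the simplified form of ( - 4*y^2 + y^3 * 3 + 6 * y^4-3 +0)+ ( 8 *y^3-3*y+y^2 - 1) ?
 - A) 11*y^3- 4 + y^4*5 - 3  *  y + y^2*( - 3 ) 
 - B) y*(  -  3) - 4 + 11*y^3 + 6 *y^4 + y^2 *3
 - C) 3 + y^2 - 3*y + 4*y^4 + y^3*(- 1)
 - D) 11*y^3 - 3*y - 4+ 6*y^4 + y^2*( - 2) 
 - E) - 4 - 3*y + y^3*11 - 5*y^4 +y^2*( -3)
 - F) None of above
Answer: F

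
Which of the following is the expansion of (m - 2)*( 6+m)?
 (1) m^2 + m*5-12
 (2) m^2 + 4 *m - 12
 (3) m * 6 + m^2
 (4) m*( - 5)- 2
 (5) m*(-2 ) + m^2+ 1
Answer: 2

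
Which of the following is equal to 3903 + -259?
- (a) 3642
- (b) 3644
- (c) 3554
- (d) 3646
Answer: b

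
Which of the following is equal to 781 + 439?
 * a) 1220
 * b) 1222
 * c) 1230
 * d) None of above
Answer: a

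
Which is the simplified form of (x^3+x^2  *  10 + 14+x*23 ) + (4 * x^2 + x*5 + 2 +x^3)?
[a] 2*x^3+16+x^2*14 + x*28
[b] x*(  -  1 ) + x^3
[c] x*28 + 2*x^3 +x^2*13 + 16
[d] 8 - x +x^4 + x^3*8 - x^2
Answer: a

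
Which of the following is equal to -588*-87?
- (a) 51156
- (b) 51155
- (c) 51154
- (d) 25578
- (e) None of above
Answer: a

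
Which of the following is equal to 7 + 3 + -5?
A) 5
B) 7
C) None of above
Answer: A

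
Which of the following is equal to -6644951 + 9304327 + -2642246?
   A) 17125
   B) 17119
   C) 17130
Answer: C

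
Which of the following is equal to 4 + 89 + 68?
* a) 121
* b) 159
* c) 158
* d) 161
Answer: d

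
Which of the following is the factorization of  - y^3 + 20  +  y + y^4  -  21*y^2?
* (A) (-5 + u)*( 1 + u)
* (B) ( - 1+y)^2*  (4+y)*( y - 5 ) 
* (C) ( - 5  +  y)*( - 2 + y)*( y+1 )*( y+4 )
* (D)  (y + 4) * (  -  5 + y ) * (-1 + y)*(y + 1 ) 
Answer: D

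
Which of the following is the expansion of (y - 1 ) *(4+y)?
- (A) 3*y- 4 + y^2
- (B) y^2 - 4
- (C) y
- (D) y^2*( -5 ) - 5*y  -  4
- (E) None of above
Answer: A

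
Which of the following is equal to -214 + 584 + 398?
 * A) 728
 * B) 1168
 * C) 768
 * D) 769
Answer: C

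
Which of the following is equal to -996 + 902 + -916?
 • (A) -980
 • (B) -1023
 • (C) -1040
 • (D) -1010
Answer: D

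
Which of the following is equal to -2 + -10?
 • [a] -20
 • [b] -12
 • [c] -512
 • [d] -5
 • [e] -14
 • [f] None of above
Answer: b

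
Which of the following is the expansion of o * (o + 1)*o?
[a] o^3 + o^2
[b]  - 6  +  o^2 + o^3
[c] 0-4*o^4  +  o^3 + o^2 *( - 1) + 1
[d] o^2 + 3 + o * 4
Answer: a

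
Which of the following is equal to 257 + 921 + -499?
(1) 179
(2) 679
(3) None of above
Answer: 2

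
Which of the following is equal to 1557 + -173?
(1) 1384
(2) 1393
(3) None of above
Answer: 1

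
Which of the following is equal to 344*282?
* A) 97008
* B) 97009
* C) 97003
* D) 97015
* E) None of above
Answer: A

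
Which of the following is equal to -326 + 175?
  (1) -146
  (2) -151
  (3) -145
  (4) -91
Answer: 2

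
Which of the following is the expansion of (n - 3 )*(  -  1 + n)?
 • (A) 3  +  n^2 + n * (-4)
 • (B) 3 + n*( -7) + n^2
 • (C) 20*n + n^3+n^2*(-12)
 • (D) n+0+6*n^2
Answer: A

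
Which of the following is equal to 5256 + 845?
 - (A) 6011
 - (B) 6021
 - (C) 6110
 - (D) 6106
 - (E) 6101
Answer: E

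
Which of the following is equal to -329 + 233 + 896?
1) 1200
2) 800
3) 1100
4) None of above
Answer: 2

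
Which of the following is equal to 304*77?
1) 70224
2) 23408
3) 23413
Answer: 2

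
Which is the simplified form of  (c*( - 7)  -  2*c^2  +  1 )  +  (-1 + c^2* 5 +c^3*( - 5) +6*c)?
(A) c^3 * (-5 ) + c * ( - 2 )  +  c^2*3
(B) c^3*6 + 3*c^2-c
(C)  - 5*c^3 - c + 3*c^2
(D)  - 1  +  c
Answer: C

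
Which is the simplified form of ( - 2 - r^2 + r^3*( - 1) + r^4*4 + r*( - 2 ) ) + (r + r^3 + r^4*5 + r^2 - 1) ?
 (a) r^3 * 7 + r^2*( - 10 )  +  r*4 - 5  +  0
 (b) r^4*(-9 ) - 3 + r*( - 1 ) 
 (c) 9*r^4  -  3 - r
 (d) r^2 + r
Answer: c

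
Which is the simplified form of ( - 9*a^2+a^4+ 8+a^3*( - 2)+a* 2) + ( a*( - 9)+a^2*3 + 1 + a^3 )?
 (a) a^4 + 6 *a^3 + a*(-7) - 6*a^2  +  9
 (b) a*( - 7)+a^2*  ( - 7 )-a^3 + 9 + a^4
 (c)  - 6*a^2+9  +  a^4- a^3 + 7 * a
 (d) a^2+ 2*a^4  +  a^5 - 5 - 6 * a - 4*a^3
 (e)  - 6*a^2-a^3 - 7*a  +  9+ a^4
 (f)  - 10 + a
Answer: e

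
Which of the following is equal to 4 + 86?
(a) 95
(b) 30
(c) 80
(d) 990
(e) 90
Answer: e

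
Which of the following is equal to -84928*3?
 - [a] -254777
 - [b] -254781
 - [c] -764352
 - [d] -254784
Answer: d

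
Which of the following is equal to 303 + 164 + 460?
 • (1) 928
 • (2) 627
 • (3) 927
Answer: 3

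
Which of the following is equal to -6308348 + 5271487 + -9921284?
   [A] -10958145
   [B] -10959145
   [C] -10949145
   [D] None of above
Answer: A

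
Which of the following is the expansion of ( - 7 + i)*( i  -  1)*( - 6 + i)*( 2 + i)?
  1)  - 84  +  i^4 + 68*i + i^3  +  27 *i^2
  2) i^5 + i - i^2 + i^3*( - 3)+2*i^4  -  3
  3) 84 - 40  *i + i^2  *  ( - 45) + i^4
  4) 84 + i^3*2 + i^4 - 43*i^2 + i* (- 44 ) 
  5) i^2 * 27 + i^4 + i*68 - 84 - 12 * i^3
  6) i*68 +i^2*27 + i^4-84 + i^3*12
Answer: 5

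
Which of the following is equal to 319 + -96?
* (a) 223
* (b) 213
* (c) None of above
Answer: a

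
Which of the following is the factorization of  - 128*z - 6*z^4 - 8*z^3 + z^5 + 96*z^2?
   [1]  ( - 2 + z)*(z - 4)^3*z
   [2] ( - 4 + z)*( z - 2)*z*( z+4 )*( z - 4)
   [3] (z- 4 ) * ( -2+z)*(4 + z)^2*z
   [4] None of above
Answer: 2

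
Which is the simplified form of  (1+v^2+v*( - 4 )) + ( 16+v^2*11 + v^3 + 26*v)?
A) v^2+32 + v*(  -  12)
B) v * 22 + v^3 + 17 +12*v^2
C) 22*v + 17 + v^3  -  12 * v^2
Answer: B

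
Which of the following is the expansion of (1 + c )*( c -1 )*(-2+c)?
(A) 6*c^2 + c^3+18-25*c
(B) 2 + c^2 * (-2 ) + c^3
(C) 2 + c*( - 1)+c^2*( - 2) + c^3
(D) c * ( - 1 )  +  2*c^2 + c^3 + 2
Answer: C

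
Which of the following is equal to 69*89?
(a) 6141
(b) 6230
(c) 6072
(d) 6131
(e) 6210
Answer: a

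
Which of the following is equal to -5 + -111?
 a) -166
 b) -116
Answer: b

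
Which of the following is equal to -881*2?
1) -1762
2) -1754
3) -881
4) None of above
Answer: 1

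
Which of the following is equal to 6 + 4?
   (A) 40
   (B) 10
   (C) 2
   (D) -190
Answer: B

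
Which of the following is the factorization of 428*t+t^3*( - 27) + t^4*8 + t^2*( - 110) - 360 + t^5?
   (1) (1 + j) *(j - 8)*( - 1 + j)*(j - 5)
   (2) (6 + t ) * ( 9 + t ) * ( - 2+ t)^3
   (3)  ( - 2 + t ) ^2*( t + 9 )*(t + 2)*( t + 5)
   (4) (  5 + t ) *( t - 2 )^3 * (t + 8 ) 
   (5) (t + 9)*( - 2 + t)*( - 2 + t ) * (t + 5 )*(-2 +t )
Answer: 5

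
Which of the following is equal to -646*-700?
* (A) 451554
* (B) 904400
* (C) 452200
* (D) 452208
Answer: C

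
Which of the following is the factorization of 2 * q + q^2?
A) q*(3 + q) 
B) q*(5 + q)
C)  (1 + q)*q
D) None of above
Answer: D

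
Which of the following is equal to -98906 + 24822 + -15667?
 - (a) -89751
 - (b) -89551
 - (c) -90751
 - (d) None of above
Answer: a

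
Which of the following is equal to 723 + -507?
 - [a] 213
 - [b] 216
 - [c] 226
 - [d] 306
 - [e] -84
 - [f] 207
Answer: b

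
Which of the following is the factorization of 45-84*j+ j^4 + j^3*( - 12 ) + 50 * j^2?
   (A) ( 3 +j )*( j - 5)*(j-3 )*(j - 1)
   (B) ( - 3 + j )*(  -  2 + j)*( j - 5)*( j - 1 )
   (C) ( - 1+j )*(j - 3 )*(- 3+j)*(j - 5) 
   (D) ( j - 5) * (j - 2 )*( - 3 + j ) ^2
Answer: C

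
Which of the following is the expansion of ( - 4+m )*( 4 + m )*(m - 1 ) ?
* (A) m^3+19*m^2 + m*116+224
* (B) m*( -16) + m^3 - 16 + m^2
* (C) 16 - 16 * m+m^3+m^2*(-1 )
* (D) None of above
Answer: C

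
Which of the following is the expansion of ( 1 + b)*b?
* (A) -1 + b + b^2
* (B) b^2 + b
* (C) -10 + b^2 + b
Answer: B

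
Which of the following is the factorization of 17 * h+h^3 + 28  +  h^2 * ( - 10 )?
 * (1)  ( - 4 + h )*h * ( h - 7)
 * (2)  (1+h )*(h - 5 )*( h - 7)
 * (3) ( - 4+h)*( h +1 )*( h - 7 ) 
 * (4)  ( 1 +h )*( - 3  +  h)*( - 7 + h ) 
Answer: 3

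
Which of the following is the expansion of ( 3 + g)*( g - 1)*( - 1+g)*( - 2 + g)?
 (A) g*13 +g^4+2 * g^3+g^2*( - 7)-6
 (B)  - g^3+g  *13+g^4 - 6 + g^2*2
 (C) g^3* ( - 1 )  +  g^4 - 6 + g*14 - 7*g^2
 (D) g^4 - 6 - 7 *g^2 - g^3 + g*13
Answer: D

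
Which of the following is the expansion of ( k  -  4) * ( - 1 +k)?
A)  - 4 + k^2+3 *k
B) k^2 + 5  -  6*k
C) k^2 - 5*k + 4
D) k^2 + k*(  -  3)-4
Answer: C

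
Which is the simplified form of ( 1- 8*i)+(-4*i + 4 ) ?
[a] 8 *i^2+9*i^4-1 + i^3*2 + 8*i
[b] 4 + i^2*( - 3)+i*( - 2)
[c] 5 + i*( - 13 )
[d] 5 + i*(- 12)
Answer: d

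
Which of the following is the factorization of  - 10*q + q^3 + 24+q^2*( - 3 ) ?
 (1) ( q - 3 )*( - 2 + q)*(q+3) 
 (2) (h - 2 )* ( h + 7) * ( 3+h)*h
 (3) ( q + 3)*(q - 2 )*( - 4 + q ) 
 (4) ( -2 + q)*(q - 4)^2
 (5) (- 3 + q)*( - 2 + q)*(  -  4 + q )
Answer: 3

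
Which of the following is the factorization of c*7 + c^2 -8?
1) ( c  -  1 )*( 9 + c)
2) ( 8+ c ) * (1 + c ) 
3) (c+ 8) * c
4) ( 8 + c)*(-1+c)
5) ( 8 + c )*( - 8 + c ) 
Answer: 4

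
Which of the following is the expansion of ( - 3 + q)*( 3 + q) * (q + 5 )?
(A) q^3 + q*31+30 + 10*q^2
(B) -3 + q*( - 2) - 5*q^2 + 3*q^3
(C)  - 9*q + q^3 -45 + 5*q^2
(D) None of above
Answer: C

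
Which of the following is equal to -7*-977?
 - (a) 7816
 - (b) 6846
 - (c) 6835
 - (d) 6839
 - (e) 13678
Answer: d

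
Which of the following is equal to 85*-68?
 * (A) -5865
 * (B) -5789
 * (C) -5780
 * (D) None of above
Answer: C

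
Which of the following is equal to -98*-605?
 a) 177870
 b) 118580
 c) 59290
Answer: c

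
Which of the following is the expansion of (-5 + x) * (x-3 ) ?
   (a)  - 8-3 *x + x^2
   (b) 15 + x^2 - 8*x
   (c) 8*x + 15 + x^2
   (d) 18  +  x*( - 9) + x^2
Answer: b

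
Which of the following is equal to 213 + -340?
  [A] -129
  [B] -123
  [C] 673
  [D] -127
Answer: D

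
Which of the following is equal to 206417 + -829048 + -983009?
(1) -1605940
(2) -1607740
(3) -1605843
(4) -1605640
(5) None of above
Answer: 4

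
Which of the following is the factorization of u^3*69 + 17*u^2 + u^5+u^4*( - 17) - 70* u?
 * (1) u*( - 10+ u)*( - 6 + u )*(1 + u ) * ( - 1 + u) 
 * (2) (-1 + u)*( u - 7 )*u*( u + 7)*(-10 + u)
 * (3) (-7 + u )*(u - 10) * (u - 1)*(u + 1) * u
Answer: 3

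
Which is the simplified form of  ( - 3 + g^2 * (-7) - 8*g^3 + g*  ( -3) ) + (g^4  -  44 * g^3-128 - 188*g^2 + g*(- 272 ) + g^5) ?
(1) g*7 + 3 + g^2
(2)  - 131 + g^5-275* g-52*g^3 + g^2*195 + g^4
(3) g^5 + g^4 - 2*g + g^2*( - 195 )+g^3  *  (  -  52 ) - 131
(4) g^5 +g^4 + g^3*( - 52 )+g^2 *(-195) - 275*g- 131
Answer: 4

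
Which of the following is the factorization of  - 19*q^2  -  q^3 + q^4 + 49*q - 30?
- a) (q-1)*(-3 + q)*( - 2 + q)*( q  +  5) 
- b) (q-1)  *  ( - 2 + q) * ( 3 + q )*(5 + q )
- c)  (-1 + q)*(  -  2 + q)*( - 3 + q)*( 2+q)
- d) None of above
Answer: a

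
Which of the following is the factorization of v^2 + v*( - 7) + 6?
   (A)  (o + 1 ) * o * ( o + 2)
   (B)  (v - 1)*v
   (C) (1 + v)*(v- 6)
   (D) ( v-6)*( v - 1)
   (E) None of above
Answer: D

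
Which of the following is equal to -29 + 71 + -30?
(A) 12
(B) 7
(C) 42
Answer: A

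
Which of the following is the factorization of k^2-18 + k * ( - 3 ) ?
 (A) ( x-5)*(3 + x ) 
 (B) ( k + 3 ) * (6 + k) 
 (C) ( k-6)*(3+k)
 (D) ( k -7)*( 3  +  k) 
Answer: C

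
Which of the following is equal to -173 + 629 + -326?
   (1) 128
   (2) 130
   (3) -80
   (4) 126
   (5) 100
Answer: 2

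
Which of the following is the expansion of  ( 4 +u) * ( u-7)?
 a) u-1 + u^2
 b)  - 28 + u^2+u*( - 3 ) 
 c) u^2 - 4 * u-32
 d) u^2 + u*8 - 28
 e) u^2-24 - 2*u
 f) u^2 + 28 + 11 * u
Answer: b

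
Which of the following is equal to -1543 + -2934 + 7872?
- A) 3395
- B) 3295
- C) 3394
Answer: A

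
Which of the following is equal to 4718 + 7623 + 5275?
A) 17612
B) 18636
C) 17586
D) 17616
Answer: D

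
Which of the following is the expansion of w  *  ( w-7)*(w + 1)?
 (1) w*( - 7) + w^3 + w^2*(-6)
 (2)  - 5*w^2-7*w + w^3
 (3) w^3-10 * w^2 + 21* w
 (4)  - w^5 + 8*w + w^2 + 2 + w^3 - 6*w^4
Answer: 1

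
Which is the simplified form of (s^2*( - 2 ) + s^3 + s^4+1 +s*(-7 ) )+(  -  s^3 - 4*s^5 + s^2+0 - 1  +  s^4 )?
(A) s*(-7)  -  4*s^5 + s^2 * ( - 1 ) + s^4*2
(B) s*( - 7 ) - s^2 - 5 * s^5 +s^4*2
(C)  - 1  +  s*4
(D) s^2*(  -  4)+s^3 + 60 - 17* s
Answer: A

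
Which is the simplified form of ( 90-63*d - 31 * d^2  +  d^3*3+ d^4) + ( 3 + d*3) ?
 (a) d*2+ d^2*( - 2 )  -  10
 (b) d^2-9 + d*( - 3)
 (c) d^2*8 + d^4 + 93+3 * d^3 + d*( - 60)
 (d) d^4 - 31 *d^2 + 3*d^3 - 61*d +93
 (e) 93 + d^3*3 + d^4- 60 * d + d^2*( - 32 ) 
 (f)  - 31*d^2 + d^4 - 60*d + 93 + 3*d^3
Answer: f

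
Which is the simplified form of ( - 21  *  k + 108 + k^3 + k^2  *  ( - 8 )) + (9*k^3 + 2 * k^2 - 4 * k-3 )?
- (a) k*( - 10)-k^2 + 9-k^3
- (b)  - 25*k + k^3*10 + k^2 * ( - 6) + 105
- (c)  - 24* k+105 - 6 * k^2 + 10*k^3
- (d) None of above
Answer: b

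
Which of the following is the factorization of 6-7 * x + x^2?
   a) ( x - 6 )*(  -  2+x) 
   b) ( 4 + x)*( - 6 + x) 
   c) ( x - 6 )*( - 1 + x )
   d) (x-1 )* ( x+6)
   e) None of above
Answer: c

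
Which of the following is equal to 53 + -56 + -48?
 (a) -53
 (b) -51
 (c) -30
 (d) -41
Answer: b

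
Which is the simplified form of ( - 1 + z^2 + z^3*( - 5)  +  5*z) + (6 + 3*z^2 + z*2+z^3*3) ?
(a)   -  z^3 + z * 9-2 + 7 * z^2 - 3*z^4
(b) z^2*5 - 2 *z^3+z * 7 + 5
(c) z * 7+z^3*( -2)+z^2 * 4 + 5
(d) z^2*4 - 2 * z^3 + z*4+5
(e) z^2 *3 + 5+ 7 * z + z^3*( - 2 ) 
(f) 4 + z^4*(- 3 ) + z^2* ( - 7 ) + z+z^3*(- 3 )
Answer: c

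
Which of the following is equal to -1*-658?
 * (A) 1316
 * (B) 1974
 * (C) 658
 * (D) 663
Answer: C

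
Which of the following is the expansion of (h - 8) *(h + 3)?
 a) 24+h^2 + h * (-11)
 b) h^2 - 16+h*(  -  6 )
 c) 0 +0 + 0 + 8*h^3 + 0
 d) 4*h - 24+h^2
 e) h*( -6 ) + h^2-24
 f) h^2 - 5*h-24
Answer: f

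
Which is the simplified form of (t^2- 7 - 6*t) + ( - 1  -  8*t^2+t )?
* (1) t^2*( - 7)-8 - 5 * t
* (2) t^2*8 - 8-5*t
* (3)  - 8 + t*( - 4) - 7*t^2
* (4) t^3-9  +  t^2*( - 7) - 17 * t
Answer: 1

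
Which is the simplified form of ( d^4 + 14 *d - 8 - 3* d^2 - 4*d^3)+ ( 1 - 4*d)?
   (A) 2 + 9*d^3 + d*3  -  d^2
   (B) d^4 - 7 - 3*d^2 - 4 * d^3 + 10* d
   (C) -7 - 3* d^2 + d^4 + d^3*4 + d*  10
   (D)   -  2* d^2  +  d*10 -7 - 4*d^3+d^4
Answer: B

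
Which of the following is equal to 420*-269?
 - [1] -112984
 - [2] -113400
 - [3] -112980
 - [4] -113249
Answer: 3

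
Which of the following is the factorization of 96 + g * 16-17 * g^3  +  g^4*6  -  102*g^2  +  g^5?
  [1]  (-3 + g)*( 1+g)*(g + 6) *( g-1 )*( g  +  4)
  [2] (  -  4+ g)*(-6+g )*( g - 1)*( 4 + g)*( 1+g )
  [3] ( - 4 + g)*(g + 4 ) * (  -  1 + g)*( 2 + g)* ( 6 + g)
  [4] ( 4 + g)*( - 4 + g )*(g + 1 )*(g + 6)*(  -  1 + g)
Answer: 4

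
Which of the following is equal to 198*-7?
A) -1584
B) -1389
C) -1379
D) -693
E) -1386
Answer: E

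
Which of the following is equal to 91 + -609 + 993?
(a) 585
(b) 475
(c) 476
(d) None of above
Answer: b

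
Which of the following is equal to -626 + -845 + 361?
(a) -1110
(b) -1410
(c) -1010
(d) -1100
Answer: a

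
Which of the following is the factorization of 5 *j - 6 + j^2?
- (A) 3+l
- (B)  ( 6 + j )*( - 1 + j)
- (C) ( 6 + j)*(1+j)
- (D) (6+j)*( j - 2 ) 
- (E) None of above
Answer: B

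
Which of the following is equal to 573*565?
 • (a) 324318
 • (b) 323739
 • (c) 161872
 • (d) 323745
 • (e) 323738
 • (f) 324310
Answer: d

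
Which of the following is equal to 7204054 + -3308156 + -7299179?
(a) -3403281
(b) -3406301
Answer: a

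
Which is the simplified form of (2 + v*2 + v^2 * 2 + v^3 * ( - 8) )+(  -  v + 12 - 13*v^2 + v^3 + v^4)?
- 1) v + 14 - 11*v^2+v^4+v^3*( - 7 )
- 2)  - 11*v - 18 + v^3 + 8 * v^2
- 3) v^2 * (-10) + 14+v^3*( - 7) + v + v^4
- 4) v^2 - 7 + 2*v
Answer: 1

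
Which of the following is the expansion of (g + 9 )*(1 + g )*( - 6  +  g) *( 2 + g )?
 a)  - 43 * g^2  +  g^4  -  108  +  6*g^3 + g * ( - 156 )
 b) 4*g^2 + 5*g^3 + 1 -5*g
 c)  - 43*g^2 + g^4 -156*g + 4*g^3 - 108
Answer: a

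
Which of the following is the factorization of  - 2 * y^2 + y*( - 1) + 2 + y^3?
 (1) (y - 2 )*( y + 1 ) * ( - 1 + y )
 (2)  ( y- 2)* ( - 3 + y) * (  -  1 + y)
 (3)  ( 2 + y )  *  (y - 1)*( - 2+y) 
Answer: 1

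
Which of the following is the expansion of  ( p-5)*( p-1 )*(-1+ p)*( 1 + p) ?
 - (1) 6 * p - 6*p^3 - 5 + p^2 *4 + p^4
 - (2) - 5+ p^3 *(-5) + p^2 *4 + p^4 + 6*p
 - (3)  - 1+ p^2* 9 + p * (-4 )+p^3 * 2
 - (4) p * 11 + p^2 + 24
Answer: 1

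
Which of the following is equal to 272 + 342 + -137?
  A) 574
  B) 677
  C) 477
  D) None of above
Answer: C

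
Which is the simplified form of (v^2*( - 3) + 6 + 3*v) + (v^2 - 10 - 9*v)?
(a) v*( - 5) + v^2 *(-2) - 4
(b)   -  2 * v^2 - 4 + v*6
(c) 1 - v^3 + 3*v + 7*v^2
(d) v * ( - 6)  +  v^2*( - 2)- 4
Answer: d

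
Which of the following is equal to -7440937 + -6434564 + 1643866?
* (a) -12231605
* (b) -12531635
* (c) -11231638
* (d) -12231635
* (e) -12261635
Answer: d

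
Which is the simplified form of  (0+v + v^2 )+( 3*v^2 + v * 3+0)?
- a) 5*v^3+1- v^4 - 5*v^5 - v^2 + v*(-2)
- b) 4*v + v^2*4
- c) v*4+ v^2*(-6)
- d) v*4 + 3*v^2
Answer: b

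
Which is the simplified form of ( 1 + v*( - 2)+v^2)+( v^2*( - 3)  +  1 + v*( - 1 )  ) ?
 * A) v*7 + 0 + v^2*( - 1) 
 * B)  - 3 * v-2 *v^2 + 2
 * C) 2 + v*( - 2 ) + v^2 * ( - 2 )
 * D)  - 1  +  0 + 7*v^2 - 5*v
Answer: B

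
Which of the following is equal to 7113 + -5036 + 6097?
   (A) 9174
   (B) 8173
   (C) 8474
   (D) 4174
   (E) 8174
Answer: E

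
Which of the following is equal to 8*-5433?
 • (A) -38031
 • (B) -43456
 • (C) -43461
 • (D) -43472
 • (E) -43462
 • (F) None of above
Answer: F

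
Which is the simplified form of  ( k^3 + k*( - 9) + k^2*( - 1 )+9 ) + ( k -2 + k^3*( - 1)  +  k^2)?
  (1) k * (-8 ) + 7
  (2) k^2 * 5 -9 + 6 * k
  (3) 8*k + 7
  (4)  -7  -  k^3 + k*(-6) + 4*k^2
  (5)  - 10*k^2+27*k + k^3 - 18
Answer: 1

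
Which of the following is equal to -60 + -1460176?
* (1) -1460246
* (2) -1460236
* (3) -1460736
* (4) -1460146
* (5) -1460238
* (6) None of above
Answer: 2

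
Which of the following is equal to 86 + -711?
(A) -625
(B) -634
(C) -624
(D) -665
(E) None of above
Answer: A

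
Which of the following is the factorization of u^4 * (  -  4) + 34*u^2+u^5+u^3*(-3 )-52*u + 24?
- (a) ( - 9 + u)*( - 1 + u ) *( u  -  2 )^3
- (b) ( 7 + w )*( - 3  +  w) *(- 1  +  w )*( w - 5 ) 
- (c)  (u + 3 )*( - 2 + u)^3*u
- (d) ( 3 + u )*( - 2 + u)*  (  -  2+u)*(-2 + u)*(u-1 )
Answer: d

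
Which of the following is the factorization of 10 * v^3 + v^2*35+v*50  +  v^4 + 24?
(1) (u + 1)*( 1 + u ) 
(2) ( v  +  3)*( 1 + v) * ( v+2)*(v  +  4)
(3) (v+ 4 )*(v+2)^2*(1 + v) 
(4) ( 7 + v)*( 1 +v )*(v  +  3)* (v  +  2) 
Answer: 2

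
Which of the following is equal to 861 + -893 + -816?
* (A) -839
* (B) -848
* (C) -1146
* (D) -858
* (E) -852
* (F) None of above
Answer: B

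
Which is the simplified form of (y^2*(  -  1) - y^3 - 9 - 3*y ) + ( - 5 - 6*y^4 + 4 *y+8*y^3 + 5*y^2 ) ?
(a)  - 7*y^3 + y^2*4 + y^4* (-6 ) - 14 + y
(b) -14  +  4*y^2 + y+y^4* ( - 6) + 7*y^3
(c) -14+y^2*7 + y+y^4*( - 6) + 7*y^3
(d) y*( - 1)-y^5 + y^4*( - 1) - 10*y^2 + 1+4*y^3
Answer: b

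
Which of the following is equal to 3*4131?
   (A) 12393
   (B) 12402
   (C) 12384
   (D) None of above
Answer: A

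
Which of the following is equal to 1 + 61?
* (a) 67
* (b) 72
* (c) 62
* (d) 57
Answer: c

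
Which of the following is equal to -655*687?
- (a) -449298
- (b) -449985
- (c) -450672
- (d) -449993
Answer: b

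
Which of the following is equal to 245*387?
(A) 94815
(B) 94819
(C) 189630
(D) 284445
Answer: A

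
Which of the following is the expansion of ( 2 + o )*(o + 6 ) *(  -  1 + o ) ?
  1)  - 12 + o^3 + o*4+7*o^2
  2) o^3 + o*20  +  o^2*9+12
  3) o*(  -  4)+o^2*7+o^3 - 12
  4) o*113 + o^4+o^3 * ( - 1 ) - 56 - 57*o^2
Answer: 1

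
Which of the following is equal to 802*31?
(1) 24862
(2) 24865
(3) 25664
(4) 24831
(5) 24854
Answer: 1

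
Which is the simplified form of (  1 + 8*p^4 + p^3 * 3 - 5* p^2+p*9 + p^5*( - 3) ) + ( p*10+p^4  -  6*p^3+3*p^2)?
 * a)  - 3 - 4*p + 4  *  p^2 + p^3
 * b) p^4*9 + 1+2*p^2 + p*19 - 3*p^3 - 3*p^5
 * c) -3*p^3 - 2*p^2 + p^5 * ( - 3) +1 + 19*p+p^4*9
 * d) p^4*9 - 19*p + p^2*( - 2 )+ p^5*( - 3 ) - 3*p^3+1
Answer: c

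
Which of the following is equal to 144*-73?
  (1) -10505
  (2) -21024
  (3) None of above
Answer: 3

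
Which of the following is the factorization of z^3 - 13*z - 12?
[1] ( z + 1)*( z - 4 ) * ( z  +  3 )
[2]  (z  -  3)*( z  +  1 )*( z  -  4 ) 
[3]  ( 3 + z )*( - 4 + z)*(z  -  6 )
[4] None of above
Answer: 1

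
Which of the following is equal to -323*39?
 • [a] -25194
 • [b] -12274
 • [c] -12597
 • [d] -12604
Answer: c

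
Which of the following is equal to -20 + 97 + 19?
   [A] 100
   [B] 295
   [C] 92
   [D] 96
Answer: D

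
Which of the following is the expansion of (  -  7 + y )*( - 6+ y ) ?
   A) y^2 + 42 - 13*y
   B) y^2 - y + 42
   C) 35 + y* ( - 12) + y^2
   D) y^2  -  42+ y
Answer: A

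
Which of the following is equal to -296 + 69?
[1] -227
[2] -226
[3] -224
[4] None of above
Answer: 1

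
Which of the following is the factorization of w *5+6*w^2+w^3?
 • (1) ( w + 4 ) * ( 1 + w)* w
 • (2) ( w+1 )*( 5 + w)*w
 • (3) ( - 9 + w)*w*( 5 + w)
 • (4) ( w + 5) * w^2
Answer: 2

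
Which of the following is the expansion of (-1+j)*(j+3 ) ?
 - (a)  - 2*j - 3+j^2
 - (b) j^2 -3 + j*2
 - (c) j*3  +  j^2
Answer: b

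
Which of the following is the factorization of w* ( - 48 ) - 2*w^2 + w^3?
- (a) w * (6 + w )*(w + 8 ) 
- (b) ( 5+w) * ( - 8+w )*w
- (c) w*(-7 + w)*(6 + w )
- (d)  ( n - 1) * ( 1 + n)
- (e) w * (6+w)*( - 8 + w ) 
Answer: e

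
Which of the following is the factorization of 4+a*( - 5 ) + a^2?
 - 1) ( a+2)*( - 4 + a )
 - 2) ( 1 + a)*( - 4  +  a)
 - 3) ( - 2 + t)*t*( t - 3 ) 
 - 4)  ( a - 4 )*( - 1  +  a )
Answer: 4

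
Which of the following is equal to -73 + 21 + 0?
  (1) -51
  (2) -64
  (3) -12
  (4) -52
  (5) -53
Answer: 4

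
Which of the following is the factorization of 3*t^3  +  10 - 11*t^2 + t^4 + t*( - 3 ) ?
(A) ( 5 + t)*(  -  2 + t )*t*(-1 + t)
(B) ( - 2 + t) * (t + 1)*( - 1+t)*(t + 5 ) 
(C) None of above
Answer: B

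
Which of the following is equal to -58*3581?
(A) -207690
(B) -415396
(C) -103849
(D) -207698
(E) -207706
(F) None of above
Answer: D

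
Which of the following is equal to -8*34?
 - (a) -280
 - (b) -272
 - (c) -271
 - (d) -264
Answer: b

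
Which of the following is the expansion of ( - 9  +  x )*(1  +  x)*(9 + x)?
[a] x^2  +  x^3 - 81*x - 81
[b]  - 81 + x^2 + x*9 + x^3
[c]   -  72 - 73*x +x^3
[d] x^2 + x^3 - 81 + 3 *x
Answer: a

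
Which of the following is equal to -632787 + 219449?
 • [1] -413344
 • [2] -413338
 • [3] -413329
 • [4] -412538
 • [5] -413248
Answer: 2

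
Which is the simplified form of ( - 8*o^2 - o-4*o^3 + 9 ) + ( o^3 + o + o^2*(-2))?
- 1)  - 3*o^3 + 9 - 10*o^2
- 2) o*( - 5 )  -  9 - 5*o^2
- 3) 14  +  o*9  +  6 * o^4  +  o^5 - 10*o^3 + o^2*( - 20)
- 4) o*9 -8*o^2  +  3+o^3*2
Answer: 1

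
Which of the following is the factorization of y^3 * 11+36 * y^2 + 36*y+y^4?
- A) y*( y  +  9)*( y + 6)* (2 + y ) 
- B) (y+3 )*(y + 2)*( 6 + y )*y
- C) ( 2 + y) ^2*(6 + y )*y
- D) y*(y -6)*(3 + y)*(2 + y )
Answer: B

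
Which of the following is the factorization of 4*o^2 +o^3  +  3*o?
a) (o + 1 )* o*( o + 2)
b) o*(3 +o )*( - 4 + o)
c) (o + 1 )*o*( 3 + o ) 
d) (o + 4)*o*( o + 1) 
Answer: c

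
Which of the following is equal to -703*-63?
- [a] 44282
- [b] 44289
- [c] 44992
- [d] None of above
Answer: b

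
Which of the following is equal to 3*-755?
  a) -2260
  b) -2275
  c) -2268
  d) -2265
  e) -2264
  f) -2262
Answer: d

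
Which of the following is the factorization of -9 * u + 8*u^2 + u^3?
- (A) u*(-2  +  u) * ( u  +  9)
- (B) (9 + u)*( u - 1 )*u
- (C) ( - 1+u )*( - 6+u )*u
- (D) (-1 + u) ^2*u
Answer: B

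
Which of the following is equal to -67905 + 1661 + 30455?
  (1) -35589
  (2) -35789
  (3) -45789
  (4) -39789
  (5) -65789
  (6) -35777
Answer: 2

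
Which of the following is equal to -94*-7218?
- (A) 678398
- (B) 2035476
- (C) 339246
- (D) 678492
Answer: D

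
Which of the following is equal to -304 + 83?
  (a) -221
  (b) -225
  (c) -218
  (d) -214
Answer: a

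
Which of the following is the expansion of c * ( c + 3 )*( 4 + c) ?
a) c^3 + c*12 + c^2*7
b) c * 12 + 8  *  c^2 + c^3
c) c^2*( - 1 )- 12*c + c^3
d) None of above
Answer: a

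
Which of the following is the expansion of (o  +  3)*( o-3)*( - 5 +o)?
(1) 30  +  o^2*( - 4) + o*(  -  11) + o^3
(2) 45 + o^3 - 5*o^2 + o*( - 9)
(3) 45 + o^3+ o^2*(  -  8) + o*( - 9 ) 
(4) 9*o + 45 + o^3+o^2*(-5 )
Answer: 2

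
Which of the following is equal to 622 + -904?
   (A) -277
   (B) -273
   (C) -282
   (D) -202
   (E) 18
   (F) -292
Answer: C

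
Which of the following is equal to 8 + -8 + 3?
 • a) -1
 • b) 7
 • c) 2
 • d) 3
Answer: d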